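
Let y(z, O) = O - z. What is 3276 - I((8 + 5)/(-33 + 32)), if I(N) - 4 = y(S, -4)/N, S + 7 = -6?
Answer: 42545/13 ≈ 3272.7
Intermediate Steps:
S = -13 (S = -7 - 6 = -13)
I(N) = 4 + 9/N (I(N) = 4 + (-4 - 1*(-13))/N = 4 + (-4 + 13)/N = 4 + 9/N)
3276 - I((8 + 5)/(-33 + 32)) = 3276 - (4 + 9/(((8 + 5)/(-33 + 32)))) = 3276 - (4 + 9/((13/(-1)))) = 3276 - (4 + 9/((13*(-1)))) = 3276 - (4 + 9/(-13)) = 3276 - (4 + 9*(-1/13)) = 3276 - (4 - 9/13) = 3276 - 1*43/13 = 3276 - 43/13 = 42545/13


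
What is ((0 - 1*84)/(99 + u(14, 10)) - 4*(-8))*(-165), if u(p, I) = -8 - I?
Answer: -45980/9 ≈ -5108.9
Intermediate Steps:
((0 - 1*84)/(99 + u(14, 10)) - 4*(-8))*(-165) = ((0 - 1*84)/(99 + (-8 - 1*10)) - 4*(-8))*(-165) = ((0 - 84)/(99 + (-8 - 10)) + 32)*(-165) = (-84/(99 - 18) + 32)*(-165) = (-84/81 + 32)*(-165) = (-84*1/81 + 32)*(-165) = (-28/27 + 32)*(-165) = (836/27)*(-165) = -45980/9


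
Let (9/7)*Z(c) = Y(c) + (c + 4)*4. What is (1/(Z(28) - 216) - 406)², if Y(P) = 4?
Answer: 19055869849/115600 ≈ 1.6484e+5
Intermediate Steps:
Z(c) = 140/9 + 28*c/9 (Z(c) = 7*(4 + (c + 4)*4)/9 = 7*(4 + (4 + c)*4)/9 = 7*(4 + (16 + 4*c))/9 = 7*(20 + 4*c)/9 = 140/9 + 28*c/9)
(1/(Z(28) - 216) - 406)² = (1/((140/9 + (28/9)*28) - 216) - 406)² = (1/((140/9 + 784/9) - 216) - 406)² = (1/(308/3 - 216) - 406)² = (1/(-340/3) - 406)² = (-3/340 - 406)² = (-138043/340)² = 19055869849/115600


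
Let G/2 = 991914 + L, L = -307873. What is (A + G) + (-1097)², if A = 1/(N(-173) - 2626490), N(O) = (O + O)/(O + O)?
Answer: 6753992825098/2626489 ≈ 2.5715e+6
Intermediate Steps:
N(O) = 1 (N(O) = (2*O)/((2*O)) = (2*O)*(1/(2*O)) = 1)
G = 1368082 (G = 2*(991914 - 307873) = 2*684041 = 1368082)
A = -1/2626489 (A = 1/(1 - 2626490) = 1/(-2626489) = -1/2626489 ≈ -3.8074e-7)
(A + G) + (-1097)² = (-1/2626489 + 1368082) + (-1097)² = 3593252324097/2626489 + 1203409 = 6753992825098/2626489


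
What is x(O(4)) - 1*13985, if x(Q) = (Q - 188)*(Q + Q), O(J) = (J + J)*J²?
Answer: -29345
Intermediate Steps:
O(J) = 2*J³ (O(J) = (2*J)*J² = 2*J³)
x(Q) = 2*Q*(-188 + Q) (x(Q) = (-188 + Q)*(2*Q) = 2*Q*(-188 + Q))
x(O(4)) - 1*13985 = 2*(2*4³)*(-188 + 2*4³) - 1*13985 = 2*(2*64)*(-188 + 2*64) - 13985 = 2*128*(-188 + 128) - 13985 = 2*128*(-60) - 13985 = -15360 - 13985 = -29345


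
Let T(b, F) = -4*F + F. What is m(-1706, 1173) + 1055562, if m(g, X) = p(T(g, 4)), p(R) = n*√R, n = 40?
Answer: 1055562 + 80*I*√3 ≈ 1.0556e+6 + 138.56*I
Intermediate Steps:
T(b, F) = -3*F
p(R) = 40*√R
m(g, X) = 80*I*√3 (m(g, X) = 40*√(-3*4) = 40*√(-12) = 40*(2*I*√3) = 80*I*√3)
m(-1706, 1173) + 1055562 = 80*I*√3 + 1055562 = 1055562 + 80*I*√3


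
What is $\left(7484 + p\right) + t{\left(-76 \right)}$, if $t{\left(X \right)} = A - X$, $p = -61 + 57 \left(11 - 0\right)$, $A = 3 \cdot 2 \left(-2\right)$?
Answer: $8114$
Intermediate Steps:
$A = -12$ ($A = 6 \left(-2\right) = -12$)
$p = 566$ ($p = -61 + 57 \left(11 + 0\right) = -61 + 57 \cdot 11 = -61 + 627 = 566$)
$t{\left(X \right)} = -12 - X$
$\left(7484 + p\right) + t{\left(-76 \right)} = \left(7484 + 566\right) - -64 = 8050 + \left(-12 + 76\right) = 8050 + 64 = 8114$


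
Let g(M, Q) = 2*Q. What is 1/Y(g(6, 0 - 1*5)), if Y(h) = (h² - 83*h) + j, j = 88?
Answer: 1/1018 ≈ 0.00098232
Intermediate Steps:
Y(h) = 88 + h² - 83*h (Y(h) = (h² - 83*h) + 88 = 88 + h² - 83*h)
1/Y(g(6, 0 - 1*5)) = 1/(88 + (2*(0 - 1*5))² - 166*(0 - 1*5)) = 1/(88 + (2*(0 - 5))² - 166*(0 - 5)) = 1/(88 + (2*(-5))² - 166*(-5)) = 1/(88 + (-10)² - 83*(-10)) = 1/(88 + 100 + 830) = 1/1018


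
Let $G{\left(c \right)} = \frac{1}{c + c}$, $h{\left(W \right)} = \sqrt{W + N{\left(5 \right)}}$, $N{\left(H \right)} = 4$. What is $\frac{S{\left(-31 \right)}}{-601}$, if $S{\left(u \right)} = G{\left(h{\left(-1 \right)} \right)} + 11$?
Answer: $- \frac{11}{601} - \frac{\sqrt{3}}{3606} \approx -0.018783$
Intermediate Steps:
$h{\left(W \right)} = \sqrt{4 + W}$ ($h{\left(W \right)} = \sqrt{W + 4} = \sqrt{4 + W}$)
$G{\left(c \right)} = \frac{1}{2 c}$
$S{\left(u \right)} = 11 + \frac{\sqrt{3}}{6}$ ($S{\left(u \right)} = \frac{1}{2 \sqrt{4 - 1}} + 11 = \frac{1}{2 \sqrt{3}} + 11 = \frac{\frac{1}{3} \sqrt{3}}{2} + 11 = \frac{\sqrt{3}}{6} + 11 = 11 + \frac{\sqrt{3}}{6}$)
$\frac{S{\left(-31 \right)}}{-601} = \frac{11 + \frac{\sqrt{3}}{6}}{-601} = \left(11 + \frac{\sqrt{3}}{6}\right) \left(- \frac{1}{601}\right) = - \frac{11}{601} - \frac{\sqrt{3}}{3606}$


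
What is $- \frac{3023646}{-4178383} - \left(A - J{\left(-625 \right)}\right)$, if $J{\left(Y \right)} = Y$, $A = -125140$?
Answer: $\frac{520274382891}{4178383} \approx 1.2452 \cdot 10^{5}$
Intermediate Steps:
$- \frac{3023646}{-4178383} - \left(A - J{\left(-625 \right)}\right) = - \frac{3023646}{-4178383} - \left(-125140 - -625\right) = \left(-3023646\right) \left(- \frac{1}{4178383}\right) - \left(-125140 + 625\right) = \frac{3023646}{4178383} - -124515 = \frac{3023646}{4178383} + 124515 = \frac{520274382891}{4178383}$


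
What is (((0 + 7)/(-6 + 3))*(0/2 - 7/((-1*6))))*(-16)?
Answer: 392/9 ≈ 43.556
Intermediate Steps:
(((0 + 7)/(-6 + 3))*(0/2 - 7/((-1*6))))*(-16) = ((7/(-3))*(0*(1/2) - 7/(-6)))*(-16) = ((7*(-1/3))*(0 - 7*(-1/6)))*(-16) = -7*(0 + 7/6)/3*(-16) = -7/3*7/6*(-16) = -49/18*(-16) = 392/9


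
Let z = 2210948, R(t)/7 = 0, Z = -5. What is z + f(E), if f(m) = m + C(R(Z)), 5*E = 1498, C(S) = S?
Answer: 11056238/5 ≈ 2.2112e+6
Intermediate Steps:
R(t) = 0 (R(t) = 7*0 = 0)
E = 1498/5 (E = (⅕)*1498 = 1498/5 ≈ 299.60)
f(m) = m (f(m) = m + 0 = m)
z + f(E) = 2210948 + 1498/5 = 11056238/5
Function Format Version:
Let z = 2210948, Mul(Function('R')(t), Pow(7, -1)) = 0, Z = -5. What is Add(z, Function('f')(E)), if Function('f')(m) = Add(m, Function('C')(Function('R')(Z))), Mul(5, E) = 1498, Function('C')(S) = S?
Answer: Rational(11056238, 5) ≈ 2.2112e+6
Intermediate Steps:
Function('R')(t) = 0 (Function('R')(t) = Mul(7, 0) = 0)
E = Rational(1498, 5) (E = Mul(Rational(1, 5), 1498) = Rational(1498, 5) ≈ 299.60)
Function('f')(m) = m (Function('f')(m) = Add(m, 0) = m)
Add(z, Function('f')(E)) = Add(2210948, Rational(1498, 5)) = Rational(11056238, 5)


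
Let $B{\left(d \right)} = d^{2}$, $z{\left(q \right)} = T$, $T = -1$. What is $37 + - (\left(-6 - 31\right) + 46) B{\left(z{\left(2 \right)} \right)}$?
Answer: $28$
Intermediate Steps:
$z{\left(q \right)} = -1$
$37 + - (\left(-6 - 31\right) + 46) B{\left(z{\left(2 \right)} \right)} = 37 + - (\left(-6 - 31\right) + 46) \left(-1\right)^{2} = 37 + - (-37 + 46) 1 = 37 + \left(-1\right) 9 \cdot 1 = 37 - 9 = 28$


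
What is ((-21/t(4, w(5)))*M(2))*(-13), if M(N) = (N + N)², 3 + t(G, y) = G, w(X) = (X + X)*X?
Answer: 4368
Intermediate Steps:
w(X) = 2*X² (w(X) = (2*X)*X = 2*X²)
t(G, y) = -3 + G
M(N) = 4*N² (M(N) = (2*N)² = 4*N²)
((-21/t(4, w(5)))*M(2))*(-13) = ((-21/(-3 + 4))*(4*2²))*(-13) = ((-21/1)*(4*4))*(-13) = (-21*1*16)*(-13) = -21*16*(-13) = -336*(-13) = 4368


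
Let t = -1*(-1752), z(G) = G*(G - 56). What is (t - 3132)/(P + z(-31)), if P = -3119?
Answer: 690/211 ≈ 3.2701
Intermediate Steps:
z(G) = G*(-56 + G)
t = 1752
(t - 3132)/(P + z(-31)) = (1752 - 3132)/(-3119 - 31*(-56 - 31)) = -1380/(-3119 - 31*(-87)) = -1380/(-3119 + 2697) = -1380/(-422) = -1380*(-1/422) = 690/211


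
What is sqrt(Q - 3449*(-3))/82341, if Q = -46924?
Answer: I*sqrt(36577)/82341 ≈ 0.0023227*I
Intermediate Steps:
sqrt(Q - 3449*(-3))/82341 = sqrt(-46924 - 3449*(-3))/82341 = sqrt(-46924 + 10347)*(1/82341) = sqrt(-36577)*(1/82341) = (I*sqrt(36577))*(1/82341) = I*sqrt(36577)/82341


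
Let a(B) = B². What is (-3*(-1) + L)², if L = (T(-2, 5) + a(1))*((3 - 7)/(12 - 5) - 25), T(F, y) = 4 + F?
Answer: 266256/49 ≈ 5433.8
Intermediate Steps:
L = -537/7 (L = ((4 - 2) + 1²)*((3 - 7)/(12 - 5) - 25) = (2 + 1)*(-4/7 - 25) = 3*(-4*⅐ - 25) = 3*(-4/7 - 25) = 3*(-179/7) = -537/7 ≈ -76.714)
(-3*(-1) + L)² = (-3*(-1) - 537/7)² = (3 - 537/7)² = (-516/7)² = 266256/49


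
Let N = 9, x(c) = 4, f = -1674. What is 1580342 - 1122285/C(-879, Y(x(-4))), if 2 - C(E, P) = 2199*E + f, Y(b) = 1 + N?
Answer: 3057323769889/1934597 ≈ 1.5803e+6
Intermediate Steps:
Y(b) = 10 (Y(b) = 1 + 9 = 10)
C(E, P) = 1676 - 2199*E (C(E, P) = 2 - (2199*E - 1674) = 2 - (-1674 + 2199*E) = 2 + (1674 - 2199*E) = 1676 - 2199*E)
1580342 - 1122285/C(-879, Y(x(-4))) = 1580342 - 1122285/(1676 - 2199*(-879)) = 1580342 - 1122285/(1676 + 1932921) = 1580342 - 1122285/1934597 = 3057323769889/1934597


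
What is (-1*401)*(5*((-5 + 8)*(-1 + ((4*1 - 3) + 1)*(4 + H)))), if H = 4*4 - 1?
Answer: -222555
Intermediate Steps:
H = 15 (H = 16 - 1 = 15)
(-1*401)*(5*((-5 + 8)*(-1 + ((4*1 - 3) + 1)*(4 + H)))) = (-1*401)*(5*((-5 + 8)*(-1 + ((4*1 - 3) + 1)*(4 + 15)))) = -2005*3*(-1 + ((4 - 3) + 1)*19) = -2005*3*(-1 + (1 + 1)*19) = -2005*3*(-1 + 2*19) = -2005*3*(-1 + 38) = -2005*3*37 = -2005*111 = -401*555 = -222555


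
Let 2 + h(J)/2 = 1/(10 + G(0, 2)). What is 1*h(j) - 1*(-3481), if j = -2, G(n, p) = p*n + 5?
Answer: 52157/15 ≈ 3477.1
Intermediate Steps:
G(n, p) = 5 + n*p (G(n, p) = n*p + 5 = 5 + n*p)
h(J) = -58/15 (h(J) = -4 + 2/(10 + (5 + 0*2)) = -4 + 2/(10 + (5 + 0)) = -4 + 2/(10 + 5) = -4 + 2/15 = -58/15)
1*h(j) - 1*(-3481) = 1*(-58/15) - 1*(-3481) = -58/15 + 3481 = 52157/15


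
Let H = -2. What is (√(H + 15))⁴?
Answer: 169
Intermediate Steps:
(√(H + 15))⁴ = (√(-2 + 15))⁴ = (√13)⁴ = 169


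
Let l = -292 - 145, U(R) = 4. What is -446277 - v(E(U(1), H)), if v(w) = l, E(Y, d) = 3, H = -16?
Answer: -445840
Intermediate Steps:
l = -437
v(w) = -437
-446277 - v(E(U(1), H)) = -446277 - 1*(-437) = -446277 + 437 = -445840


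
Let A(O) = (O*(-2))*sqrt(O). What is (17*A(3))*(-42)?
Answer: 4284*sqrt(3) ≈ 7420.1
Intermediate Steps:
A(O) = -2*O**(3/2) (A(O) = (-2*O)*sqrt(O) = -2*O**(3/2))
(17*A(3))*(-42) = (17*(-6*sqrt(3)))*(-42) = -102*sqrt(3)*(-42) = 4284*sqrt(3)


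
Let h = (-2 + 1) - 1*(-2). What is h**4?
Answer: 1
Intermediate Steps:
h = 1 (h = -1 + 2 = 1)
h**4 = 1**4 = 1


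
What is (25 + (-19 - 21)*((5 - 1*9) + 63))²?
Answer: 5452225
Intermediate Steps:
(25 + (-19 - 21)*((5 - 1*9) + 63))² = (25 - 40*((5 - 9) + 63))² = (25 - 40*(-4 + 63))² = (25 - 40*59)² = (25 - 2360)² = (-2335)² = 5452225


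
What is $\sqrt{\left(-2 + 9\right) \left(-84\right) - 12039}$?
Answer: $3 i \sqrt{1403} \approx 112.37 i$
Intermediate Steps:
$\sqrt{\left(-2 + 9\right) \left(-84\right) - 12039} = \sqrt{7 \left(-84\right) - 12039} = \sqrt{-588 - 12039} = \sqrt{-12627} = 3 i \sqrt{1403}$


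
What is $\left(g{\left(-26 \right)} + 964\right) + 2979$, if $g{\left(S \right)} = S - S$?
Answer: $3943$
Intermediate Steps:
$g{\left(S \right)} = 0$
$\left(g{\left(-26 \right)} + 964\right) + 2979 = \left(0 + 964\right) + 2979 = 964 + 2979 = 3943$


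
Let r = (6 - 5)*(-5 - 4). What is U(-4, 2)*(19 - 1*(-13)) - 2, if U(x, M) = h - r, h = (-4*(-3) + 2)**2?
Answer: 6558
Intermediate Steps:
r = -9 (r = 1*(-9) = -9)
h = 196 (h = (12 + 2)**2 = 14**2 = 196)
U(x, M) = 205 (U(x, M) = 196 - 1*(-9) = 196 + 9 = 205)
U(-4, 2)*(19 - 1*(-13)) - 2 = 205*(19 - 1*(-13)) - 2 = 205*(19 + 13) - 2 = 205*32 - 2 = 6560 - 2 = 6558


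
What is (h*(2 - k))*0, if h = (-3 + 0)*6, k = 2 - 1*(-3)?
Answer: 0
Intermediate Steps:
k = 5 (k = 2 + 3 = 5)
h = -18 (h = -3*6 = -18)
(h*(2 - k))*0 = -18*(2 - 1*5)*0 = -18*(2 - 5)*0 = -18*(-3)*0 = 54*0 = 0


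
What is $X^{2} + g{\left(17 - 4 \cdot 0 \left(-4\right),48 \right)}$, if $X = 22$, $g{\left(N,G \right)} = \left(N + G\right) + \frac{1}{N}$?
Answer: $\frac{9334}{17} \approx 549.06$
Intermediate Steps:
$g{\left(N,G \right)} = G + N + \frac{1}{N}$ ($g{\left(N,G \right)} = \left(G + N\right) + \frac{1}{N} = G + N + \frac{1}{N}$)
$X^{2} + g{\left(17 - 4 \cdot 0 \left(-4\right),48 \right)} = 22^{2} + \left(48 + \left(17 - 4 \cdot 0 \left(-4\right)\right) + \frac{1}{17 - 4 \cdot 0 \left(-4\right)}\right) = 484 + \left(48 + \left(17 - 0 \left(-4\right)\right) + \frac{1}{17 - 0 \left(-4\right)}\right) = 484 + \left(48 + \left(17 - 0\right) + \frac{1}{17 - 0}\right) = 484 + \left(48 + \left(17 + 0\right) + \frac{1}{17 + 0}\right) = 484 + \left(48 + 17 + \frac{1}{17}\right) = 484 + \frac{1106}{17} = \frac{9334}{17}$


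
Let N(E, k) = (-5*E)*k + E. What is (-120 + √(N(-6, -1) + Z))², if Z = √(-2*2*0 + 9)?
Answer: (120 - I*√33)² ≈ 14367.0 - 1378.7*I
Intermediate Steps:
N(E, k) = E - 5*E*k (N(E, k) = -5*E*k + E = E - 5*E*k)
Z = 3 (Z = √(-4*0 + 9) = √(0 + 9) = √9 = 3)
(-120 + √(N(-6, -1) + Z))² = (-120 + √(-6*(1 - 5*(-1)) + 3))² = (-120 + √(-6*(1 + 5) + 3))² = (-120 + √(-6*6 + 3))² = (-120 + √(-36 + 3))² = (-120 + √(-33))² = (-120 + I*√33)²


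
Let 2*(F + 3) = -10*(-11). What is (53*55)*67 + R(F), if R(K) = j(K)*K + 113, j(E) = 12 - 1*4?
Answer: 195834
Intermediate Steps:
j(E) = 8 (j(E) = 12 - 4 = 8)
F = 52 (F = -3 + (-10*(-11))/2 = -3 + (½)*110 = -3 + 55 = 52)
R(K) = 113 + 8*K (R(K) = 8*K + 113 = 113 + 8*K)
(53*55)*67 + R(F) = (53*55)*67 + (113 + 8*52) = 2915*67 + (113 + 416) = 195305 + 529 = 195834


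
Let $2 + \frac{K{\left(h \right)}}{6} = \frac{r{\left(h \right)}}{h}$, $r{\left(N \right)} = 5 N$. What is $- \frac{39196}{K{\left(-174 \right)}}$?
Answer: $- \frac{19598}{9} \approx -2177.6$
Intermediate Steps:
$K{\left(h \right)} = 18$ ($K{\left(h \right)} = -12 + 6 \frac{5 h}{h} = -12 + 6 \cdot 5 = -12 + 30 = 18$)
$- \frac{39196}{K{\left(-174 \right)}} = - \frac{39196}{18} = \left(-39196\right) \frac{1}{18} = - \frac{19598}{9}$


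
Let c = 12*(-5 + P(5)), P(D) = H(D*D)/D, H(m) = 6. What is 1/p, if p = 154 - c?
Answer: 5/998 ≈ 0.0050100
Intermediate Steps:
P(D) = 6/D
c = -228/5 (c = 12*(-5 + 6/5) = 12*(-19/5) = -228/5 ≈ -45.600)
p = 998/5 (p = 154 - 1*(-228/5) = 154 + 228/5 = 998/5 ≈ 199.60)
1/p = 1/(998/5) = 5/998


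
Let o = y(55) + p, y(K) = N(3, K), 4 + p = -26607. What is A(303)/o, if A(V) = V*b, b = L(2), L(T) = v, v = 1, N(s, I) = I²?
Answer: -101/7862 ≈ -0.012847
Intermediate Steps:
p = -26611 (p = -4 - 26607 = -26611)
L(T) = 1
y(K) = K²
b = 1
o = -23586 (o = 55² - 26611 = 3025 - 26611 = -23586)
A(V) = V (A(V) = V*1 = V)
A(303)/o = 303/(-23586) = 303*(-1/23586) = -101/7862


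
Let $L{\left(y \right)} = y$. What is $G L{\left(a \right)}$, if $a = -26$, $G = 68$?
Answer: $-1768$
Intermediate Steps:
$G L{\left(a \right)} = 68 \left(-26\right) = -1768$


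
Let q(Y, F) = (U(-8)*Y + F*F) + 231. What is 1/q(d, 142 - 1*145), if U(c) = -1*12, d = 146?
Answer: -1/1512 ≈ -0.00066138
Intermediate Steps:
U(c) = -12
q(Y, F) = 231 + F² - 12*Y (q(Y, F) = (-12*Y + F*F) + 231 = (-12*Y + F²) + 231 = (F² - 12*Y) + 231 = 231 + F² - 12*Y)
1/q(d, 142 - 1*145) = 1/(231 + (142 - 1*145)² - 12*146) = 1/(231 + (142 - 145)² - 1752) = 1/(231 + (-3)² - 1752) = 1/(231 + 9 - 1752) = 1/(-1512) = -1/1512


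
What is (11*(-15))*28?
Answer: -4620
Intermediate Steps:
(11*(-15))*28 = -165*28 = -4620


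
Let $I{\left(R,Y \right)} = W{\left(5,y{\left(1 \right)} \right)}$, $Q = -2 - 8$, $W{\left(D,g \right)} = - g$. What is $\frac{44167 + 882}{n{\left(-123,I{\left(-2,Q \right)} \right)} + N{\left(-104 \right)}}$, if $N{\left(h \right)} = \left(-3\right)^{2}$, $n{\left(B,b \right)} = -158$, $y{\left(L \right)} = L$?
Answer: $- \frac{45049}{149} \approx -302.34$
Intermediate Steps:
$Q = -10$ ($Q = -2 - 8 = -10$)
$I{\left(R,Y \right)} = -1$ ($I{\left(R,Y \right)} = \left(-1\right) 1 = -1$)
$N{\left(h \right)} = 9$
$\frac{44167 + 882}{n{\left(-123,I{\left(-2,Q \right)} \right)} + N{\left(-104 \right)}} = \frac{44167 + 882}{-158 + 9} = \frac{45049}{-149} = 45049 \left(- \frac{1}{149}\right) = - \frac{45049}{149}$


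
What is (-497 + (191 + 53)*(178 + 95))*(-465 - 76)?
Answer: -35768215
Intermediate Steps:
(-497 + (191 + 53)*(178 + 95))*(-465 - 76) = (-497 + 244*273)*(-541) = (-497 + 66612)*(-541) = 66115*(-541) = -35768215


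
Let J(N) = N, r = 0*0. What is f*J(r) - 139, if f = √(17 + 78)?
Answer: -139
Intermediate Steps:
f = √95 ≈ 9.7468
r = 0
f*J(r) - 139 = √95*0 - 139 = 0 - 139 = -139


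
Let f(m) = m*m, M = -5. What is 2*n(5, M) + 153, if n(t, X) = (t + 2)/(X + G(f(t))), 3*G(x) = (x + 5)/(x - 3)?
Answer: 3748/25 ≈ 149.92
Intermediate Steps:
f(m) = m²
G(x) = (5 + x)/(3*(-3 + x)) (G(x) = ((x + 5)/(x - 3))/3 = ((5 + x)/(-3 + x))/3 = (5 + x)/(3*(-3 + x)))
n(t, X) = (2 + t)/(X + (5 + t²)/(3*(-3 + t²))) (n(t, X) = (t + 2)/(X + (5 + t²)/(3*(-3 + t²))) = (2 + t)/(X + (5 + t²)/(3*(-3 + t²))))
2*n(5, M) + 153 = 2*(3*(-3 + 5²)*(2 + 5)/(5 + 5² + 3*(-5)*(-3 + 5²))) + 153 = 2*(3*(-3 + 25)*7/(5 + 25 + 3*(-5)*(-3 + 25))) + 153 = 2*(3*22*7/(5 + 25 + 3*(-5)*22)) + 153 = 2*(3*22*7/(5 + 25 - 330)) + 153 = 2*(3*22*7/(-300)) + 153 = 2*(3*(-1/300)*22*7) + 153 = 2*(-77/50) + 153 = -77/25 + 153 = 3748/25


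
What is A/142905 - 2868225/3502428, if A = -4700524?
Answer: -5624376855299/166838157780 ≈ -33.712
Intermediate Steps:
A/142905 - 2868225/3502428 = -4700524/142905 - 2868225/3502428 = -4700524*1/142905 - 2868225*1/3502428 = -4700524/142905 - 956075/1167476 = -5624376855299/166838157780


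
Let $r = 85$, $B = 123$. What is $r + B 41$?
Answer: $5128$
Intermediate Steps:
$r + B 41 = 85 + 123 \cdot 41 = 85 + 5043 = 5128$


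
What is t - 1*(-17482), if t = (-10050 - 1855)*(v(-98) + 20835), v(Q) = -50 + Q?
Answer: -246261253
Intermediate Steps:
t = -246278735 (t = (-10050 - 1855)*((-50 - 98) + 20835) = -11905*(-148 + 20835) = -11905*20687 = -246278735)
t - 1*(-17482) = -246278735 - 1*(-17482) = -246278735 + 17482 = -246261253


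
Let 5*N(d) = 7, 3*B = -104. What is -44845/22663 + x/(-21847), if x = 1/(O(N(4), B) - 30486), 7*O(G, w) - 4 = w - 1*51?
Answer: -89638319253506/45299882501573 ≈ -1.9788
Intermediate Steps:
B = -104/3 (B = (1/3)*(-104) = -104/3 ≈ -34.667)
N(d) = 7/5 (N(d) = (1/5)*7 = 7/5)
O(G, w) = -47/7 + w/7 (O(G, w) = 4/7 + (w - 1*51)/7 = 4/7 + (w - 51)/7 = 4/7 + (-51 + w)/7 = 4/7 + (-51/7 + w/7) = -47/7 + w/7)
x = -3/91493 (x = 1/((-47/7 + (1/7)*(-104/3)) - 30486) = 1/((-47/7 - 104/21) - 30486) = 1/(-35/3 - 30486) = 1/(-91493/3) = -3/91493 ≈ -3.2789e-5)
-44845/22663 + x/(-21847) = -44845/22663 - 3/91493/(-21847) = -44845*1/22663 - 3/91493*(-1/21847) = -44845/22663 + 3/1998847571 = -89638319253506/45299882501573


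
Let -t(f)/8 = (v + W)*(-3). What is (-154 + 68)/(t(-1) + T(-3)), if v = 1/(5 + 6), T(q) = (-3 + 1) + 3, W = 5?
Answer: -946/1355 ≈ -0.69815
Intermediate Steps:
T(q) = 1 (T(q) = -2 + 3 = 1)
v = 1/11 ≈ 0.090909
t(f) = 1344/11 (t(f) = -8*(1/11 + 5)*(-3) = -448*(-3)/11 = -8*(-168/11) = 1344/11)
(-154 + 68)/(t(-1) + T(-3)) = (-154 + 68)/(1344/11 + 1) = -86/1355/11 = -86*11/1355 = -946/1355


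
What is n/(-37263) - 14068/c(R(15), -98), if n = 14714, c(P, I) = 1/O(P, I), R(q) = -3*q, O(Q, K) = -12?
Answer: 6290575894/37263 ≈ 1.6882e+5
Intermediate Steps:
c(P, I) = -1/12 (c(P, I) = 1/(-12) = -1/12)
n/(-37263) - 14068/c(R(15), -98) = 14714/(-37263) - 14068/(-1/12) = 14714*(-1/37263) - 14068*(-12) = -14714/37263 + 168816 = 6290575894/37263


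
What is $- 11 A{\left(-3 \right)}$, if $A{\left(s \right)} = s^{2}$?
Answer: $-99$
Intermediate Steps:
$- 11 A{\left(-3 \right)} = - 11 \left(-3\right)^{2} = \left(-11\right) 9 = -99$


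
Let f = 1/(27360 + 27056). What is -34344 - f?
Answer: -1868863105/54416 ≈ -34344.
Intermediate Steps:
f = 1/54416 ≈ 1.8377e-5
-34344 - f = -34344 - 1*1/54416 = -34344 - 1/54416 = -1868863105/54416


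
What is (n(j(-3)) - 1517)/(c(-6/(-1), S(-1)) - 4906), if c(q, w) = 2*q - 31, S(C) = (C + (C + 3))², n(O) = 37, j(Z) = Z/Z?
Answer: 296/985 ≈ 0.30051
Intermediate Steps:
j(Z) = 1
S(C) = (3 + 2*C)² (S(C) = (C + (3 + C))² = (3 + 2*C)²)
c(q, w) = -31 + 2*q
(n(j(-3)) - 1517)/(c(-6/(-1), S(-1)) - 4906) = (37 - 1517)/((-31 + 2*(-6/(-1))) - 4906) = -1480/((-31 + 2*(-6*(-1))) - 4906) = -1480/((-31 + 2*6) - 4906) = -1480/((-31 + 12) - 4906) = -1480/(-19 - 4906) = -1480/(-4925) = -1480*(-1/4925) = 296/985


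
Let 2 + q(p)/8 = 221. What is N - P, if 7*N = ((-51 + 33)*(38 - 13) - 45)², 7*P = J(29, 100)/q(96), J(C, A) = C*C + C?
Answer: 71547155/2044 ≈ 35004.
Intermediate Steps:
J(C, A) = C + C² (J(C, A) = C² + C = C + C²)
q(p) = 1752 (q(p) = -16 + 8*221 = -16 + 1768 = 1752)
P = 145/2044 (P = ((29*(1 + 29))/1752)/7 = ((29*30)*(1/1752))/7 = (870*(1/1752))/7 = (⅐)*(145/292) = 145/2044 ≈ 0.070939)
N = 245025/7 (N = ((-51 + 33)*(38 - 13) - 45)²/7 = (-18*25 - 45)²/7 = (-450 - 45)²/7 = (⅐)*(-495)² = (⅐)*245025 = 245025/7 ≈ 35004.)
N - P = 245025/7 - 1*145/2044 = 245025/7 - 145/2044 = 71547155/2044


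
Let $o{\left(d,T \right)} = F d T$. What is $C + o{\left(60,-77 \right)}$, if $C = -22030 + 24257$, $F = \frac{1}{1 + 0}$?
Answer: $-2393$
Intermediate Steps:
$F = 1$ ($F = 1^{-1} = 1$)
$o{\left(d,T \right)} = T d$ ($o{\left(d,T \right)} = 1 d T = d T = T d$)
$C = 2227$
$C + o{\left(60,-77 \right)} = 2227 - 4620 = -2393$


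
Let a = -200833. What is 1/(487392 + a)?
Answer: 1/286559 ≈ 3.4897e-6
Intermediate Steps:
1/(487392 + a) = 1/(487392 - 200833) = 1/286559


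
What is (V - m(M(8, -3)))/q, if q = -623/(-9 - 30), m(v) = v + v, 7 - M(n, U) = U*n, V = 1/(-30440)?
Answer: -73603959/18964120 ≈ -3.8812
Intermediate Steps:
V = -1/30440 ≈ -3.2852e-5
M(n, U) = 7 - U*n
m(v) = 2*v
q = 623/39 (q = -623/(-39) = -623*(-1/39) = 623/39 ≈ 15.974)
(V - m(M(8, -3)))/q = (-1/30440 - 2*(7 - 1*(-3)*8))/(623/39) = (-1/30440 - 2*(7 + 24))*(39/623) = (-1/30440 - 2*31)*(39/623) = (-1/30440 - 1*62)*(39/623) = (-1/30440 - 62)*(39/623) = -1887281/30440*39/623 = -73603959/18964120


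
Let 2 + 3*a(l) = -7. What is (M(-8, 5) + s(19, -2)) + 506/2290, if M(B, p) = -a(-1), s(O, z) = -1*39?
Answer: -40967/1145 ≈ -35.779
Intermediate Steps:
a(l) = -3 (a(l) = -⅔ + (⅓)*(-7) = -⅔ - 7/3 = -3)
s(O, z) = -39
M(B, p) = 3 (M(B, p) = -1*(-3) = 3)
(M(-8, 5) + s(19, -2)) + 506/2290 = (3 - 39) + 506/2290 = -36 + 506*(1/2290) = -36 + 253/1145 = -40967/1145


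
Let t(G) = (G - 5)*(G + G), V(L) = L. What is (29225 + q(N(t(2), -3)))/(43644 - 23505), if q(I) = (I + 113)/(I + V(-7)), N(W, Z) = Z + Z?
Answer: 126606/87269 ≈ 1.4508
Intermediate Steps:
t(G) = 2*G*(-5 + G) (t(G) = (-5 + G)*(2*G) = 2*G*(-5 + G))
N(W, Z) = 2*Z
q(I) = (113 + I)/(-7 + I) (q(I) = (I + 113)/(I - 7) = (113 + I)/(-7 + I))
(29225 + q(N(t(2), -3)))/(43644 - 23505) = (29225 + (113 + 2*(-3))/(-7 + 2*(-3)))/(43644 - 23505) = (29225 + (113 - 6)/(-7 - 6))/20139 = (29225 + 107/(-13))*(1/20139) = (29225 - 1/13*107)*(1/20139) = (29225 - 107/13)*(1/20139) = (379818/13)*(1/20139) = 126606/87269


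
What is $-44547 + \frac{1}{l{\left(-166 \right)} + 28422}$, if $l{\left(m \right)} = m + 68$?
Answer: $- \frac{1261749227}{28324} \approx -44547.0$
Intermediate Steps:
$l{\left(m \right)} = 68 + m$
$-44547 + \frac{1}{l{\left(-166 \right)} + 28422} = -44547 + \frac{1}{\left(68 - 166\right) + 28422} = -44547 + \frac{1}{-98 + 28422} = -44547 + \frac{1}{28324} = - \frac{1261749227}{28324}$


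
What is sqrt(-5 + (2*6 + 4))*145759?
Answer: 145759*sqrt(11) ≈ 4.8343e+5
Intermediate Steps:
sqrt(-5 + (2*6 + 4))*145759 = sqrt(-5 + (12 + 4))*145759 = sqrt(-5 + 16)*145759 = sqrt(11)*145759 = 145759*sqrt(11)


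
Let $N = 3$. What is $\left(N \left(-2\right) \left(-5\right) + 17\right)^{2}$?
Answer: $2209$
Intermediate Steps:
$\left(N \left(-2\right) \left(-5\right) + 17\right)^{2} = \left(3 \left(-2\right) \left(-5\right) + 17\right)^{2} = \left(\left(-6\right) \left(-5\right) + 17\right)^{2} = \left(30 + 17\right)^{2} = 47^{2} = 2209$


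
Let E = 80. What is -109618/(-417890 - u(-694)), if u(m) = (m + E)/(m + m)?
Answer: 76074892/290015967 ≈ 0.26231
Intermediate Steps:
u(m) = (80 + m)/(2*m) (u(m) = (m + 80)/(m + m) = (80 + m)/((2*m)) = (80 + m)*(1/(2*m)) = (80 + m)/(2*m))
-109618/(-417890 - u(-694)) = -109618/(-417890 - (80 - 694)/(2*(-694))) = -109618/(-417890 - (-1)*(-614)/(2*694)) = -109618/(-417890 - 1*307/694) = -109618/(-417890 - 307/694) = -109618/(-290015967/694) = -109618*(-694)/290015967 = -1*(-76074892/290015967) = 76074892/290015967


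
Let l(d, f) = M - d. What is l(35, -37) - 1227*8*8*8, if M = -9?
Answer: -628268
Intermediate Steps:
l(d, f) = -9 - d
l(35, -37) - 1227*8*8*8 = (-9 - 1*35) - 1227*8*8*8 = (-9 - 35) - 78528*8 = -44 - 1227*512 = -44 - 628224 = -628268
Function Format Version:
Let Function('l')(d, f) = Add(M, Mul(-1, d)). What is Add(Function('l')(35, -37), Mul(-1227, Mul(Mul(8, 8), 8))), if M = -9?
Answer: -628268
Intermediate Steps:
Function('l')(d, f) = Add(-9, Mul(-1, d))
Add(Function('l')(35, -37), Mul(-1227, Mul(Mul(8, 8), 8))) = Add(Add(-9, Mul(-1, 35)), Mul(-1227, Mul(Mul(8, 8), 8))) = Add(Add(-9, -35), Mul(-1227, Mul(64, 8))) = Add(-44, Mul(-1227, 512)) = Add(-44, -628224) = -628268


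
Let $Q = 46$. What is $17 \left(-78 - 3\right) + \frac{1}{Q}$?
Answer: $- \frac{63341}{46} \approx -1377.0$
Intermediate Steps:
$17 \left(-78 - 3\right) + \frac{1}{Q} = 17 \left(-78 - 3\right) + \frac{1}{46} = 17 \left(-81\right) + \frac{1}{46} = -1377 + \frac{1}{46} = - \frac{63341}{46}$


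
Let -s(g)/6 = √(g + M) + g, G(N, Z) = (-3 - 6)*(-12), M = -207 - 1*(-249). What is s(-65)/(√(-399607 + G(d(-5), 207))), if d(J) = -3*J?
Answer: 6*I*√399499*(-65 + I*√23)/399499 ≈ -0.045526 - 0.61703*I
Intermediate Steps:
M = 42 (M = -207 + 249 = 42)
G(N, Z) = 108 (G(N, Z) = -9*(-12) = 108)
s(g) = -6*g - 6*√(42 + g) (s(g) = -6*(√(g + 42) + g) = -6*(√(42 + g) + g) = -6*(g + √(42 + g)) = -6*g - 6*√(42 + g))
s(-65)/(√(-399607 + G(d(-5), 207))) = (-6*(-65) - 6*√(42 - 65))/(√(-399607 + 108)) = (390 - 6*I*√23)/(√(-399499)) = (390 - 6*I*√23)/((I*√399499)) = (390 - 6*I*√23)*(-I*√399499/399499) = -I*√399499*(390 - 6*I*√23)/399499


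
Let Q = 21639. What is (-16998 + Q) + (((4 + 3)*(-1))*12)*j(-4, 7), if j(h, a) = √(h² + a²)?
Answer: 4641 - 84*√65 ≈ 3963.8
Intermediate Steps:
j(h, a) = √(a² + h²)
(-16998 + Q) + (((4 + 3)*(-1))*12)*j(-4, 7) = (-16998 + 21639) + (((4 + 3)*(-1))*12)*√(7² + (-4)²) = 4641 + ((7*(-1))*12)*√(49 + 16) = 4641 + (-7*12)*√65 = 4641 - 84*√65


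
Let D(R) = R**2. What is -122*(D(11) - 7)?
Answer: -13908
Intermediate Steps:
-122*(D(11) - 7) = -122*(11**2 - 7) = -122*(121 - 7) = -122*114 = -13908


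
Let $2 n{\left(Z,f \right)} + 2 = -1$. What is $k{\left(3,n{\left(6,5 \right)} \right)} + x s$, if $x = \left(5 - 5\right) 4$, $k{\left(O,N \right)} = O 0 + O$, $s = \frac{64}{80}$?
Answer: $3$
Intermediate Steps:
$n{\left(Z,f \right)} = - \frac{3}{2}$ ($n{\left(Z,f \right)} = -1 + \frac{1}{2} \left(-1\right) = -1 - \frac{1}{2} = - \frac{3}{2}$)
$s = \frac{4}{5}$ ($s = 64 \cdot \frac{1}{80} = \frac{4}{5} \approx 0.8$)
$k{\left(O,N \right)} = O$ ($k{\left(O,N \right)} = 0 + O = O$)
$x = 0$ ($x = 0 \cdot 4 = 0$)
$k{\left(3,n{\left(6,5 \right)} \right)} + x s = 3 + 0 \cdot \frac{4}{5} = 3 + 0 = 3$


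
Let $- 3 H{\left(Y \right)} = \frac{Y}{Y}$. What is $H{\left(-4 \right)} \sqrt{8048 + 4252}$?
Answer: $- \frac{10 \sqrt{123}}{3} \approx -36.968$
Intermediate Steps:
$H{\left(Y \right)} = - \frac{1}{3}$ ($H{\left(Y \right)} = - \frac{Y \frac{1}{Y}}{3} = \left(- \frac{1}{3}\right) 1 = - \frac{1}{3}$)
$H{\left(-4 \right)} \sqrt{8048 + 4252} = - \frac{\sqrt{8048 + 4252}}{3} = - \frac{\sqrt{12300}}{3} = - \frac{10 \sqrt{123}}{3}$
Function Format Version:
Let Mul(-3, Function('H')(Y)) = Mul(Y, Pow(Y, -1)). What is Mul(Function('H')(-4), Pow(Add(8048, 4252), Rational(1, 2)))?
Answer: Mul(Rational(-10, 3), Pow(123, Rational(1, 2))) ≈ -36.968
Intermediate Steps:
Function('H')(Y) = Rational(-1, 3) (Function('H')(Y) = Mul(Rational(-1, 3), Mul(Y, Pow(Y, -1))) = Mul(Rational(-1, 3), 1) = Rational(-1, 3))
Mul(Function('H')(-4), Pow(Add(8048, 4252), Rational(1, 2))) = Mul(Rational(-1, 3), Pow(Add(8048, 4252), Rational(1, 2))) = Mul(Rational(-1, 3), Pow(12300, Rational(1, 2))) = Mul(Rational(-1, 3), Mul(10, Pow(123, Rational(1, 2)))) = Mul(Rational(-10, 3), Pow(123, Rational(1, 2)))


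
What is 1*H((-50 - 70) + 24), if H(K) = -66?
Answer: -66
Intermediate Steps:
1*H((-50 - 70) + 24) = 1*(-66) = -66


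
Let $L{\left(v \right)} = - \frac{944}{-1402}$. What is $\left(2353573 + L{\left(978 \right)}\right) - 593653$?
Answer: $\frac{1233704392}{701} \approx 1.7599 \cdot 10^{6}$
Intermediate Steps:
$L{\left(v \right)} = \frac{472}{701}$ ($L{\left(v \right)} = \left(-944\right) \left(- \frac{1}{1402}\right) = \frac{472}{701}$)
$\left(2353573 + L{\left(978 \right)}\right) - 593653 = \left(2353573 + \frac{472}{701}\right) - 593653 = \frac{1649855145}{701} - 593653 = \frac{1233704392}{701}$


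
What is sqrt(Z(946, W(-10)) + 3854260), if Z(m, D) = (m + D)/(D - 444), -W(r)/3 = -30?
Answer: sqrt(120750019854)/177 ≈ 1963.2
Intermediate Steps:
W(r) = 90 (W(r) = -3*(-30) = 90)
Z(m, D) = (D + m)/(-444 + D)
sqrt(Z(946, W(-10)) + 3854260) = sqrt((90 + 946)/(-444 + 90) + 3854260) = sqrt(1036/(-354) + 3854260) = sqrt(-1/354*1036 + 3854260) = sqrt(-518/177 + 3854260) = sqrt(682203502/177) = sqrt(120750019854)/177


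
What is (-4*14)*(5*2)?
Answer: -560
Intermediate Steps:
(-4*14)*(5*2) = -56*10 = -560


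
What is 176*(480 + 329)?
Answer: 142384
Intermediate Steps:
176*(480 + 329) = 176*809 = 142384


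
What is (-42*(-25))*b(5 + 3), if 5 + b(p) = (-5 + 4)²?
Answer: -4200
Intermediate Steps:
b(p) = -4 (b(p) = -5 + (-5 + 4)² = -5 + (-1)² = -5 + 1 = -4)
(-42*(-25))*b(5 + 3) = -42*(-25)*(-4) = 1050*(-4) = -4200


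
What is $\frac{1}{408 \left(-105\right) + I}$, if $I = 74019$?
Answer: $\frac{1}{31179} \approx 3.2073 \cdot 10^{-5}$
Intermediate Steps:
$\frac{1}{408 \left(-105\right) + I} = \frac{1}{408 \left(-105\right) + 74019} = \frac{1}{-42840 + 74019} = \frac{1}{31179}$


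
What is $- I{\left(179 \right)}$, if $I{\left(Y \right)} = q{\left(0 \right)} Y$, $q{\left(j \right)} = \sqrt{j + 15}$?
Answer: $- 179 \sqrt{15} \approx -693.26$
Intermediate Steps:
$q{\left(j \right)} = \sqrt{15 + j}$
$I{\left(Y \right)} = Y \sqrt{15}$ ($I{\left(Y \right)} = \sqrt{15 + 0} Y = \sqrt{15} Y = Y \sqrt{15}$)
$- I{\left(179 \right)} = - 179 \sqrt{15}$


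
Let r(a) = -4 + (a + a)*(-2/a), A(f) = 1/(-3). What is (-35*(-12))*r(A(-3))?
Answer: -3360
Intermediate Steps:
A(f) = -⅓
r(a) = -8 (r(a) = -4 + (2*a)*(-2/a) = -4 - 4 = -8)
(-35*(-12))*r(A(-3)) = -35*(-12)*(-8) = 420*(-8) = -3360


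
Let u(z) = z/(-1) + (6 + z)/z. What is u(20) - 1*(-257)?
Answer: 2383/10 ≈ 238.30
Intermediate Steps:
u(z) = -z + (6 + z)/z (u(z) = z*(-1) + (6 + z)/z = -z + (6 + z)/z)
u(20) - 1*(-257) = (1 - 1*20 + 6/20) - 1*(-257) = (1 - 20 + 6*(1/20)) + 257 = (1 - 20 + 3/10) + 257 = -187/10 + 257 = 2383/10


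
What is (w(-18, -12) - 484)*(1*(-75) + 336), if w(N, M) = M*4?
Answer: -138852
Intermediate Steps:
w(N, M) = 4*M
(w(-18, -12) - 484)*(1*(-75) + 336) = (4*(-12) - 484)*(1*(-75) + 336) = (-48 - 484)*(-75 + 336) = -532*261 = -138852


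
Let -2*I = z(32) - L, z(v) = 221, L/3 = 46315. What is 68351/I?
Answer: 68351/69362 ≈ 0.98542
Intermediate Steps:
L = 138945 (L = 3*46315 = 138945)
I = 69362 (I = -(221 - 1*138945)/2 = -(221 - 138945)/2 = -½*(-138724) = 69362)
68351/I = 68351/69362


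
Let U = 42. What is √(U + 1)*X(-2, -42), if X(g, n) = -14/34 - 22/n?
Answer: 40*√43/357 ≈ 0.73473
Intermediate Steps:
X(g, n) = -7/17 - 22/n (X(g, n) = -14*1/34 - 22/n = -7/17 - 22/n)
√(U + 1)*X(-2, -42) = √(42 + 1)*(-7/17 - 22/(-42)) = √43*(-7/17 - 22*(-1/42)) = √43*(-7/17 + 11/21) = √43*(40/357) = 40*√43/357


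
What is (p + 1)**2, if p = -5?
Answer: 16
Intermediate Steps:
(p + 1)**2 = (-5 + 1)**2 = (-4)**2 = 16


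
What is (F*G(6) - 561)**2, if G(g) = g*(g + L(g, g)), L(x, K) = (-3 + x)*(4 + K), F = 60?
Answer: 153735201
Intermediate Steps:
G(g) = g*(-12 + g**2 + 2*g) (G(g) = g*(g + (-12 - 3*g + 4*g + g*g)) = g*(g + (-12 - 3*g + 4*g + g**2)) = g*(g + (-12 + g + g**2)) = g*(-12 + g**2 + 2*g))
(F*G(6) - 561)**2 = (60*(6*(-12 + 6**2 + 2*6)) - 561)**2 = (60*(6*(-12 + 36 + 12)) - 561)**2 = (60*(6*36) - 561)**2 = (60*216 - 561)**2 = (12960 - 561)**2 = 12399**2 = 153735201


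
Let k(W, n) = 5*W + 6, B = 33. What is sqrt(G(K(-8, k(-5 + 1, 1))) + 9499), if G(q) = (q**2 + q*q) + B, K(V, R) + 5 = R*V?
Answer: sqrt(32430) ≈ 180.08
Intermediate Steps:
k(W, n) = 6 + 5*W
K(V, R) = -5 + R*V
G(q) = 33 + 2*q**2 (G(q) = (q**2 + q*q) + 33 = (q**2 + q**2) + 33 = 2*q**2 + 33 = 33 + 2*q**2)
sqrt(G(K(-8, k(-5 + 1, 1))) + 9499) = sqrt((33 + 2*(-5 + (6 + 5*(-5 + 1))*(-8))**2) + 9499) = sqrt((33 + 2*(-5 + (6 + 5*(-4))*(-8))**2) + 9499) = sqrt((33 + 2*(-5 + (6 - 20)*(-8))**2) + 9499) = sqrt((33 + 2*(-5 - 14*(-8))**2) + 9499) = sqrt((33 + 2*(-5 + 112)**2) + 9499) = sqrt((33 + 2*107**2) + 9499) = sqrt((33 + 2*11449) + 9499) = sqrt((33 + 22898) + 9499) = sqrt(22931 + 9499) = sqrt(32430)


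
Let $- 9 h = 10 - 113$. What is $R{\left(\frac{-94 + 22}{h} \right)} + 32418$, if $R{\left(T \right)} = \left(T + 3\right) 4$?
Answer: $\frac{3337698}{103} \approx 32405.0$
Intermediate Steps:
$h = \frac{103}{9}$ ($h = - \frac{10 - 113}{9} = \left(- \frac{1}{9}\right) \left(-103\right) = \frac{103}{9} \approx 11.444$)
$R{\left(T \right)} = 12 + 4 T$ ($R{\left(T \right)} = \left(3 + T\right) 4 = 12 + 4 T$)
$R{\left(\frac{-94 + 22}{h} \right)} + 32418 = \left(12 + 4 \frac{-94 + 22}{\frac{103}{9}}\right) + 32418 = \left(12 + 4 \left(\left(-72\right) \frac{9}{103}\right)\right) + 32418 = \left(12 + 4 \left(- \frac{648}{103}\right)\right) + 32418 = \left(12 - \frac{2592}{103}\right) + 32418 = - \frac{1356}{103} + 32418 = \frac{3337698}{103}$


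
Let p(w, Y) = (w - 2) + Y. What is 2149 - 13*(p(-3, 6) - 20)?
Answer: 2396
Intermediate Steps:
p(w, Y) = -2 + Y + w (p(w, Y) = (-2 + w) + Y = -2 + Y + w)
2149 - 13*(p(-3, 6) - 20) = 2149 - 13*((-2 + 6 - 3) - 20) = 2149 - 13*(1 - 20) = 2149 - 13*(-19) = 2149 - 1*(-247) = 2149 + 247 = 2396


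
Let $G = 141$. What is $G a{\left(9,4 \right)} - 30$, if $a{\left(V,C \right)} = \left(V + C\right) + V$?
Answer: $3072$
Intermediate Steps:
$a{\left(V,C \right)} = C + 2 V$ ($a{\left(V,C \right)} = \left(C + V\right) + V = C + 2 V$)
$G a{\left(9,4 \right)} - 30 = 141 \left(4 + 2 \cdot 9\right) - 30 = 141 \left(4 + 18\right) - 30 = 141 \cdot 22 - 30 = 3102 - 30 = 3072$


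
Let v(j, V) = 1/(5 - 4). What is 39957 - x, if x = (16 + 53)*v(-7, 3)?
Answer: 39888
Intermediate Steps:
v(j, V) = 1 (v(j, V) = 1/1 = 1)
x = 69 (x = (16 + 53)*1 = 69*1 = 69)
39957 - x = 39957 - 1*69 = 39957 - 69 = 39888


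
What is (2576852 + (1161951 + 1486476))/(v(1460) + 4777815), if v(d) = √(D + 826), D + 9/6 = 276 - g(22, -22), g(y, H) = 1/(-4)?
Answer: 14265952220220/13044294956071 - 10450558*√4403/91310064692497 ≈ 1.0936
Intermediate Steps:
g(y, H) = -¼
D = 1099/4 (D = -3/2 + (276 - 1*(-¼)) = -3/2 + (276 + ¼) = -3/2 + 1105/4 = 1099/4 ≈ 274.75)
v(d) = √4403/2 (v(d) = √(1099/4 + 826) = √(4403/4) = √4403/2)
(2576852 + (1161951 + 1486476))/(v(1460) + 4777815) = (2576852 + (1161951 + 1486476))/(√4403/2 + 4777815) = (2576852 + 2648427)/(4777815 + √4403/2) = 5225279/(4777815 + √4403/2)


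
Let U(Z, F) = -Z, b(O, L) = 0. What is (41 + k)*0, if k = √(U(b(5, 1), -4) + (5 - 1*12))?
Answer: 0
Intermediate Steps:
k = I*√7 (k = √(-1*0 + (5 - 1*12)) = √(0 + (5 - 12)) = √(0 - 7) = √(-7) = I*√7 ≈ 2.6458*I)
(41 + k)*0 = (41 + I*√7)*0 = 0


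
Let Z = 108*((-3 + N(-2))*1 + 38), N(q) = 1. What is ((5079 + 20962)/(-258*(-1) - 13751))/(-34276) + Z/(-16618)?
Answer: -898856541523/3842796739012 ≈ -0.23391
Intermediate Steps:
Z = 3888 (Z = 108*((-3 + 1)*1 + 38) = 108*(-2*1 + 38) = 108*(-2 + 38) = 108*36 = 3888)
((5079 + 20962)/(-258*(-1) - 13751))/(-34276) + Z/(-16618) = ((5079 + 20962)/(-258*(-1) - 13751))/(-34276) + 3888/(-16618) = (26041/(258 - 13751))*(-1/34276) + 3888*(-1/16618) = (26041/(-13493))*(-1/34276) - 1944/8309 = (26041*(-1/13493))*(-1/34276) - 1944/8309 = -26041/13493*(-1/34276) - 1944/8309 = 26041/462486068 - 1944/8309 = -898856541523/3842796739012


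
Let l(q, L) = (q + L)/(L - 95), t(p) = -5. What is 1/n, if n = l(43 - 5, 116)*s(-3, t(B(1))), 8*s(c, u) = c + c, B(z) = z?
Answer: -2/11 ≈ -0.18182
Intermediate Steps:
s(c, u) = c/4 (s(c, u) = (c + c)/8 = (2*c)/8 = c/4)
l(q, L) = (L + q)/(-95 + L)
n = -11/2 (n = ((116 + (43 - 5))/(-95 + 116))*((1/4)*(-3)) = ((116 + 38)/21)*(-3/4) = ((1/21)*154)*(-3/4) = (22/3)*(-3/4) = -11/2 ≈ -5.5000)
1/n = 1/(-11/2) = -2/11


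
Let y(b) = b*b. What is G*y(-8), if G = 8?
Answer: 512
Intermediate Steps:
y(b) = b²
G*y(-8) = 8*(-8)² = 8*64 = 512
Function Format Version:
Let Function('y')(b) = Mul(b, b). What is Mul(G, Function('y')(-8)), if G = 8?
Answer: 512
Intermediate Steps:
Function('y')(b) = Pow(b, 2)
Mul(G, Function('y')(-8)) = Mul(8, Pow(-8, 2)) = Mul(8, 64) = 512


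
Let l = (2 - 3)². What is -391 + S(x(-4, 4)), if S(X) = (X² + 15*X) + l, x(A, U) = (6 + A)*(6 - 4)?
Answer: -314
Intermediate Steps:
l = 1 (l = (-1)² = 1)
x(A, U) = 12 + 2*A (x(A, U) = (6 + A)*2 = 12 + 2*A)
S(X) = 1 + X² + 15*X (S(X) = (X² + 15*X) + 1 = 1 + X² + 15*X)
-391 + S(x(-4, 4)) = -391 + (1 + (12 + 2*(-4))² + 15*(12 + 2*(-4))) = -391 + (1 + (12 - 8)² + 15*(12 - 8)) = -391 + (1 + 4² + 15*4) = -391 + (1 + 16 + 60) = -391 + 77 = -314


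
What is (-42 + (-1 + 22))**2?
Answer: 441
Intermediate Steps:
(-42 + (-1 + 22))**2 = (-42 + 21)**2 = (-21)**2 = 441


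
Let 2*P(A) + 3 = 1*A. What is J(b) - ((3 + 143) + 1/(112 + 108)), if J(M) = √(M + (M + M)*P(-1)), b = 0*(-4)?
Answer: -32121/220 ≈ -146.00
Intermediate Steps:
P(A) = -3/2 + A/2 (P(A) = -3/2 + (1*A)/2 = -3/2 + A/2)
b = 0
J(M) = √3*√(-M) (J(M) = √(M + (M + M)*(-3/2 + (½)*(-1))) = √(M + (2*M)*(-3/2 - ½)) = √(M + (2*M)*(-2)) = √(M - 4*M) = √(-3*M) = √3*√(-M))
J(b) - ((3 + 143) + 1/(112 + 108)) = √3*√(-1*0) - ((3 + 143) + 1/(112 + 108)) = √3*√0 - (146 + 1/220) = √3*0 - (146 + 1/220) = 0 - 1*32121/220 = 0 - 32121/220 = -32121/220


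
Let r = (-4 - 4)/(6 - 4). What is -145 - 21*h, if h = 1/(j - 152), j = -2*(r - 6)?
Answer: -6373/44 ≈ -144.84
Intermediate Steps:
r = -4 (r = -8/2 = -8*½ = -4)
j = 20 (j = -2*(-4 - 6) = -2*(-10) = 20)
h = -1/132 (h = 1/(20 - 152) = 1/(-132) = -1/132 ≈ -0.0075758)
-145 - 21*h = -145 - 21*(-1/132) = -145 + 7/44 = -6373/44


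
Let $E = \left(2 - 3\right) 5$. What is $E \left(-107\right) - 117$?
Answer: $418$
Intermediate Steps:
$E = -5$ ($E = \left(-1\right) 5 = -5$)
$E \left(-107\right) - 117 = \left(-5\right) \left(-107\right) - 117 = 535 - 117 = 418$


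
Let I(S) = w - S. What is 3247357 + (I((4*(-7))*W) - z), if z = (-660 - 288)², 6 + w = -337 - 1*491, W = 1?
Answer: 2347847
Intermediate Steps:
w = -834 (w = -6 + (-337 - 1*491) = -6 + (-337 - 491) = -6 - 828 = -834)
z = 898704 (z = (-948)² = 898704)
I(S) = -834 - S
3247357 + (I((4*(-7))*W) - z) = 3247357 + ((-834 - 4*(-7)) - 1*898704) = 3247357 + ((-834 - (-28)) - 898704) = 3247357 + ((-834 - 1*(-28)) - 898704) = 3247357 + ((-834 + 28) - 898704) = 3247357 + (-806 - 898704) = 3247357 - 899510 = 2347847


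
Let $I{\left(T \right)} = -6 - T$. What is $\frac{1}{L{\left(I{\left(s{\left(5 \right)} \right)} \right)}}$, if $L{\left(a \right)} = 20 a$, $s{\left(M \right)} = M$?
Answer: $- \frac{1}{220} \approx -0.0045455$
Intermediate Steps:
$\frac{1}{L{\left(I{\left(s{\left(5 \right)} \right)} \right)}} = \frac{1}{20 \left(-6 - 5\right)} = \frac{1}{20 \left(-11\right)} = \frac{1}{-220} = - \frac{1}{220}$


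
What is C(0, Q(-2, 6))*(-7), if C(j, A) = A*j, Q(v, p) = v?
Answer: 0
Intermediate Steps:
C(0, Q(-2, 6))*(-7) = -2*0*(-7) = 0*(-7) = 0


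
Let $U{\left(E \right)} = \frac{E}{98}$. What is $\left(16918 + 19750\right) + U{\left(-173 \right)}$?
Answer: $\frac{3593291}{98} \approx 36666.0$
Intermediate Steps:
$U{\left(E \right)} = \frac{E}{98}$ ($U{\left(E \right)} = E \frac{1}{98} = \frac{E}{98}$)
$\left(16918 + 19750\right) + U{\left(-173 \right)} = \left(16918 + 19750\right) + \frac{1}{98} \left(-173\right) = 36668 - \frac{173}{98} = \frac{3593291}{98}$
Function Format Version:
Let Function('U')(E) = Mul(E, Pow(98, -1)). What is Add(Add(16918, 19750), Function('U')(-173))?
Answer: Rational(3593291, 98) ≈ 36666.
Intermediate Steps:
Function('U')(E) = Mul(Rational(1, 98), E) (Function('U')(E) = Mul(E, Rational(1, 98)) = Mul(Rational(1, 98), E))
Add(Add(16918, 19750), Function('U')(-173)) = Add(Add(16918, 19750), Mul(Rational(1, 98), -173)) = Add(36668, Rational(-173, 98)) = Rational(3593291, 98)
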